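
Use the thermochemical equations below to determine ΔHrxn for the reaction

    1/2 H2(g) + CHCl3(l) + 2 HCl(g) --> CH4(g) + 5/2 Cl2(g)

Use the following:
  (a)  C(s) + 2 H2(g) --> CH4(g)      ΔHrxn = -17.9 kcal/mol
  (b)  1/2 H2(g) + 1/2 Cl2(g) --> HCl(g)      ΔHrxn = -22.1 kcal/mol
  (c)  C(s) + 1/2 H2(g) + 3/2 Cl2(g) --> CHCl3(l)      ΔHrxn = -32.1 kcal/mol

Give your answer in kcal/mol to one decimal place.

ΔHrxn = 58.4 kcal/mol

(a) as written: -17.9 kcal/mol
(b) reversed and × 2: (-2)·(-22.1) = +44.2 kcal/mol
(c) reversed: +32.1 kcal/mol
Since enthalpy is a state function, ΔHrxn = (-17.9) + (+44.2) + (+32.1) = 58.4 kcal/mol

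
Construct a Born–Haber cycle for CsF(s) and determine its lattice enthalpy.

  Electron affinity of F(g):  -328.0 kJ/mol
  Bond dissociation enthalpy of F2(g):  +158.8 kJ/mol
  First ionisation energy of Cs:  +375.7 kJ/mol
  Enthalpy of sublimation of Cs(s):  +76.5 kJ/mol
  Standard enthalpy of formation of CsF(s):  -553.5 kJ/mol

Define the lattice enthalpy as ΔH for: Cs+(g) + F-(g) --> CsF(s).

ΔHf° = 1·ΔHsub + 1·(ΣIE) + 1/2·D(F2) + 1·EA + U
-553.5 = 1·(+76.5) + 1·(+375.7) + 1/2·(+158.8) + 1·(-328.0) + U
U = -553.5 − (+203.6) = -757.1 kJ/mol

U = -757.1 kJ/mol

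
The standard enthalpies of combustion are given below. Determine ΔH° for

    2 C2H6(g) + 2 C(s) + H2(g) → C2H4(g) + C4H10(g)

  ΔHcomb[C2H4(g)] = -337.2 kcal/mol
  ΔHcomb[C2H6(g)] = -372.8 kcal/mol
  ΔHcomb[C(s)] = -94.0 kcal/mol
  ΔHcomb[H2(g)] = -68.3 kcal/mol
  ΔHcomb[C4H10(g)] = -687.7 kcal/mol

With combustion enthalpies, reactants minus products:
= [2·(-372.8) + 2·(-94.0) + 1·(-68.3)] − [1·(-337.2) + 1·(-687.7)]
= 23.0 kcal/mol

ΔH° = 23.0 kcal/mol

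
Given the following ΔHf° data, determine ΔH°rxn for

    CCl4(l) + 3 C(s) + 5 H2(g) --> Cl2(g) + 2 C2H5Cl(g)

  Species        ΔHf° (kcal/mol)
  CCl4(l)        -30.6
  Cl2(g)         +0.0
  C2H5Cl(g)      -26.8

ΔH°rxn = -23.0 kcal/mol

ΔH°rxn = Σ nΔHf°(products) − Σ nΔHf°(reactants).
Products: 1·(+0.0) + 2·(-26.8) = -53.6
Reactants: 1·(-30.6) + 3·(+0.0) + 5·(+0.0) = -30.6
ΔH°rxn = (-53.6) − (-30.6) = -23.0 kcal/mol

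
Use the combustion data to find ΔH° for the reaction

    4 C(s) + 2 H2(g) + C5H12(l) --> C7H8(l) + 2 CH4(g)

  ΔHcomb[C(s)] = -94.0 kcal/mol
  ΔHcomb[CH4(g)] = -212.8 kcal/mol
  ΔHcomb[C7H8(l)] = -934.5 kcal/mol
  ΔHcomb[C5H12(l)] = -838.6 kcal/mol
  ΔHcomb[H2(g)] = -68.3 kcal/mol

With combustion enthalpies, reactants minus products:
= [4·(-94.0) + 2·(-68.3) + 1·(-838.6)] − [1·(-934.5) + 2·(-212.8)]
= 8.9 kcal/mol

ΔH° = 8.9 kcal/mol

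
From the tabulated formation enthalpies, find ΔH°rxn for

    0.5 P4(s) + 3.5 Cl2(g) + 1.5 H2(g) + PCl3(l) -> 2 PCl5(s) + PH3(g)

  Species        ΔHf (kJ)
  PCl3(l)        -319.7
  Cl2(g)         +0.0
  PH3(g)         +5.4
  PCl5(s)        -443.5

ΔH°rxn = -561.9 kJ

Products: 2·(-443.5) + 1·(+5.4) = -881.6
Reactants: 1/2·(+0.0) + 7/2·(+0.0) + 3/2·(+0.0) + 1·(-319.7) = -319.7
ΔH°rxn = (-881.6) − (-319.7) = -561.9 kJ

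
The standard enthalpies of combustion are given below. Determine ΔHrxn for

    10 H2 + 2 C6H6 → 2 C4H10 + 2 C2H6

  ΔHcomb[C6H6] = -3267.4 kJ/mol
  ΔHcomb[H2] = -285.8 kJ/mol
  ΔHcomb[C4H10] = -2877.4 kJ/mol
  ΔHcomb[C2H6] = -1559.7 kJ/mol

With combustion enthalpies, reactants minus products:
= [10·(-285.8) + 2·(-3267.4)] − [2·(-2877.4) + 2·(-1559.7)]
= -518.6 kJ/mol

ΔHrxn = -518.6 kJ/mol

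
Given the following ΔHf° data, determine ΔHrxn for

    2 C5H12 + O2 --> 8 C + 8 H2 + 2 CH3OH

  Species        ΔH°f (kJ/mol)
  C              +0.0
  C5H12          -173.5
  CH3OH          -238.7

ΔHrxn = -130.4 kJ/mol

Products: 8·(+0.0) + 8·(+0.0) + 2·(-238.7) = -477.4
Reactants: 2·(-173.5) + 1·(+0.0) = -347.0
ΔHrxn = (-477.4) − (-347.0) = -130.4 kJ/mol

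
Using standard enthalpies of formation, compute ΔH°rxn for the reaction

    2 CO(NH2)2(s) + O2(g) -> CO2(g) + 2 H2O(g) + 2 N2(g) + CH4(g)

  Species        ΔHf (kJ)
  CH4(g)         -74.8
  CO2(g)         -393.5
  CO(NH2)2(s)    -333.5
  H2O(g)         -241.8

ΔH°rxn = -284.9 kJ

ΔH°rxn = Σ nΔHf°(products) − Σ nΔHf°(reactants).
Products: 1·(-393.5) + 2·(-241.8) + 2·(+0.0) + 1·(-74.8) = -951.9
Reactants: 2·(-333.5) + 1·(+0.0) = -667.0
ΔH°rxn = (-951.9) − (-667.0) = -284.9 kJ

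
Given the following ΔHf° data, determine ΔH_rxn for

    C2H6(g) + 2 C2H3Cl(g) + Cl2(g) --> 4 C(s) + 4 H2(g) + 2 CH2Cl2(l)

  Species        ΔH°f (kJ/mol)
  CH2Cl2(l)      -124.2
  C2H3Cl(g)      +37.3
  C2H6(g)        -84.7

ΔH°rxn = Σ nΔHf°(products) − Σ nΔHf°(reactants).
Products: 4·(+0.0) + 4·(+0.0) + 2·(-124.2) = -248.4
Reactants: 1·(-84.7) + 2·(+37.3) + 1·(+0.0) = -10.1
ΔH_rxn = (-248.4) − (-10.1) = -238.3 kJ/mol

ΔH_rxn = -238.3 kJ/mol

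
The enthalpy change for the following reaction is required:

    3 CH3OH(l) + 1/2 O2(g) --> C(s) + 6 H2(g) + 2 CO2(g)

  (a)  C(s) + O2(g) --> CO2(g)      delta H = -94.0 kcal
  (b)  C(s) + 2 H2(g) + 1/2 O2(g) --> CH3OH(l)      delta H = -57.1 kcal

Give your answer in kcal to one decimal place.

delta H = -16.7 kcal

(a) × 2: (2)·(-94.0) = -188.0 kcal
(b) reversed and × 3: (-3)·(-57.1) = +171.3 kcal
delta H = (-188.0) + (+171.3) = -16.7 kcal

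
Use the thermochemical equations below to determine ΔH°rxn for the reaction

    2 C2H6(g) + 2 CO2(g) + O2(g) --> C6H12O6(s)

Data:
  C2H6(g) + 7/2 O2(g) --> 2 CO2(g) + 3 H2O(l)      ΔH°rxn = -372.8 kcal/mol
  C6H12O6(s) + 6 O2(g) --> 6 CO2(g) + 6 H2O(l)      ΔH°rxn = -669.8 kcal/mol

equation 1 × 2 (scale by 2 for the 2 C2H6(g)): (2)·(-372.8) = -745.6 kcal/mol
equation 2 reversed (C6H12O6(s) must end up as a product): +669.8 kcal/mol
ΔH°rxn = (2)·(-372.8) + (-1)·(-669.8) = -75.8 kcal/mol

ΔH°rxn = -75.8 kcal/mol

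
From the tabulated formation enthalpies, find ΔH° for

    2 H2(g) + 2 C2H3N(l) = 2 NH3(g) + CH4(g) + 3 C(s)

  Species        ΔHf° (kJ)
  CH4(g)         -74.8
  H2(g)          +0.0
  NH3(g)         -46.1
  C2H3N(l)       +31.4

ΔH°rxn = Σ nΔHf°(products) − Σ nΔHf°(reactants).
Products: 2·(-46.1) + 1·(-74.8) + 3·(+0.0) = -167.0
Reactants: 2·(+0.0) + 2·(+31.4) = +62.8
ΔH° = (-167.0) − (+62.8) = -229.8 kJ

ΔH° = -229.8 kJ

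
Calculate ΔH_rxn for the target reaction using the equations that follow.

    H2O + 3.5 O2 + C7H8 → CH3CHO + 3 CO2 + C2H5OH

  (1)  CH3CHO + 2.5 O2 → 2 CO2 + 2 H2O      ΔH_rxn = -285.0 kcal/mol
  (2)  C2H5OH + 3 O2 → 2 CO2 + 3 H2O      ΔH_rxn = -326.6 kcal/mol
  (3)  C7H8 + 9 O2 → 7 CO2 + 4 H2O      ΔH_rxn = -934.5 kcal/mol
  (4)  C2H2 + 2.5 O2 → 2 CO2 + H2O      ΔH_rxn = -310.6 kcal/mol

(1) reversed (CH3CHO must end up as a product): +285.0 kcal/mol
(2) reversed (reverse to put C2H5OH on the product side): +326.6 kcal/mol
(3) as written (C7H8 already on the reactant side): -934.5 kcal/mol
(4): not needed (C2H2 appears nowhere else).
Combining the equations, ΔH_rxn = (+285.0) + (+326.6) + (-934.5) = -322.9 kcal/mol

ΔH_rxn = -322.9 kcal/mol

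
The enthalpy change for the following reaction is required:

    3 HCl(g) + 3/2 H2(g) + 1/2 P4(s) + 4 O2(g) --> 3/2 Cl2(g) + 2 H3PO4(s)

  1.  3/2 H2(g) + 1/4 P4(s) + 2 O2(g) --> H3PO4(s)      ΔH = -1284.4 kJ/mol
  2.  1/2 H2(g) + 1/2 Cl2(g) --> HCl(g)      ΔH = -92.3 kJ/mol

eq. 1 × 2: (2)·(-1284.4) = -2568.8 kJ/mol
eq. 2 reversed and × 3: (-3)·(-92.3) = +276.9 kJ/mol
Summing the manipulated equations, ΔH = (2)·(-1284.4) + (-3)·(-92.3) = -2291.9 kJ/mol

ΔH = -2291.9 kJ/mol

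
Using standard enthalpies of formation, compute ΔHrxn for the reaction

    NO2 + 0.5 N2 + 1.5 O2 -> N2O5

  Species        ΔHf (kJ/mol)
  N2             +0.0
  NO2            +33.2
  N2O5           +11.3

ΔHrxn = -21.9 kJ/mol

ΔH°rxn = Σ nΔHf°(products) − Σ nΔHf°(reactants).
Products: 1·(+11.3) = +11.3
Reactants: 1·(+33.2) + 1/2·(+0.0) + 3/2·(+0.0) = +33.2
ΔHrxn = (+11.3) − (+33.2) = -21.9 kJ/mol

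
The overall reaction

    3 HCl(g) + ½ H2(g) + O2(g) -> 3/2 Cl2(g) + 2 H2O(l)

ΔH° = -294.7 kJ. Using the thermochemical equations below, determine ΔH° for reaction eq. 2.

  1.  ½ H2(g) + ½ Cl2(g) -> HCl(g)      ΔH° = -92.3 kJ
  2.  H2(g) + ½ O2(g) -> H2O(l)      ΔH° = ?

ΔH° = -285.8 kJ

eq. 1 reversed and × 3: (-3)·(-92.3) = +276.9 kJ
eq. 2 × 2: contributes 2·x
-294.7 = (+276.9) + 2·x
x = (-294.7 − (+276.9)) / (2) = -285.8 kJ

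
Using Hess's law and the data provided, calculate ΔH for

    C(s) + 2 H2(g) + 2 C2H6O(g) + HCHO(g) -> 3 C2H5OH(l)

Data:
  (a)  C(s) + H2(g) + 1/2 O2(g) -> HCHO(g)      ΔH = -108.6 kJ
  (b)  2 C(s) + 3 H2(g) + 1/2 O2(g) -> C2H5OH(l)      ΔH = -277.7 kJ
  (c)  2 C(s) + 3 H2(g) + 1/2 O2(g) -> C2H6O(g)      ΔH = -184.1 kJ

(a) reversed (reverse to put HCHO(g) on the reactant side): +108.6 kJ
(b) × 3 (×3 to match 3 C2H5OH(l) in the target): (3)·(-277.7) = -833.1 kJ
(c) reversed and × 2 (C2H6O(g) must end up as a reactant; scale by 2 for the 2 C2H6O(g)): (-2)·(-184.1) = +368.2 kJ
Combining the equations, ΔH = (-1)·(-108.6) + (3)·(-277.7) + (-2)·(-184.1) = -356.3 kJ

ΔH = -356.3 kJ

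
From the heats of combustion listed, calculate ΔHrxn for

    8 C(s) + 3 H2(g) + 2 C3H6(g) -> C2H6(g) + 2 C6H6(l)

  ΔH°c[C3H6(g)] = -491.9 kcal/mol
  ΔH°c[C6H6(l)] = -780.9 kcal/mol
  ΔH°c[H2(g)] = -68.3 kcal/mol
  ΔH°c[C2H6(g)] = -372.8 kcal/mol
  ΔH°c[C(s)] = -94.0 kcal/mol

ΔHrxn = -6.1 kcal/mol

With combustion enthalpies, reactants minus products:
= [8·(-94.0) + 3·(-68.3) + 2·(-491.9)] − [1·(-372.8) + 2·(-780.9)]
= -6.1 kcal/mol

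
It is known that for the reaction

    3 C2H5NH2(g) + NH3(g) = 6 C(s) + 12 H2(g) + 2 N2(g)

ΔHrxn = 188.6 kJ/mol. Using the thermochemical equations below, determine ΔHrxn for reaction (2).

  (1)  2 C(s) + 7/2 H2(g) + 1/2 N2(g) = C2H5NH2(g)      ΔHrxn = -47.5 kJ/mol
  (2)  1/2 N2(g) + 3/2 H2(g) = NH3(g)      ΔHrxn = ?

(1) reversed and × 3 (reverse to put C2H5NH2(g) on the reactant side; scale by 3 for the 3 C2H5NH2(g)): (-3)·(-47.5) = +142.5 kJ/mol
(2) reversed (NH3(g) must end up as a reactant): contributes −x
+188.6 = (+142.5) − x
x = (+188.6 − (+142.5)) / (-1) = -46.1 kJ/mol

ΔHrxn = -46.1 kJ/mol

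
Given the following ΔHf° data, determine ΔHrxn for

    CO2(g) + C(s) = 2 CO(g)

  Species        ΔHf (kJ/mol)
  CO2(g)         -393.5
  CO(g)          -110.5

ΔHrxn = 172.5 kJ/mol

Products: 2·(-110.5) = -221.0
Reactants: 1·(-393.5) + 1·(+0.0) = -393.5
ΔHrxn = (-221.0) − (-393.5) = 172.5 kJ/mol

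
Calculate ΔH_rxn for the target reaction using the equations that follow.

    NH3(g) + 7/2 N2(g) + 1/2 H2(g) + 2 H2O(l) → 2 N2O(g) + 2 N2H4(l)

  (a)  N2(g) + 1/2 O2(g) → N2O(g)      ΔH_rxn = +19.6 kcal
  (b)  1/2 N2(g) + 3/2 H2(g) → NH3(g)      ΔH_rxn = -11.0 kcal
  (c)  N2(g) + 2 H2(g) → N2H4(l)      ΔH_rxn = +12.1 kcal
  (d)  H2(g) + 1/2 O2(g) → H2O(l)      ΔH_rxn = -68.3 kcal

ΔH_rxn = 211.0 kcal

(a) × 2: (2)·(+19.6) = +39.2 kcal
(b) reversed: +11.0 kcal
(c) × 2: (2)·(+12.1) = +24.2 kcal
(d) reversed and × 2: (-2)·(-68.3) = +136.6 kcal
ΔH_rxn = (+39.2) + (+11.0) + (+24.2) + (+136.6) = 211.0 kcal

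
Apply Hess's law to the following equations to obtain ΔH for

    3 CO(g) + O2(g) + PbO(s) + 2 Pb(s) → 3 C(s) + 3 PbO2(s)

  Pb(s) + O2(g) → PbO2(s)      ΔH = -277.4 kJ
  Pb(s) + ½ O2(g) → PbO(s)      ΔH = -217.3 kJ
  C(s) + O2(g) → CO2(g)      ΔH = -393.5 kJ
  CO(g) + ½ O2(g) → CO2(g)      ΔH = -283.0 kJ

ΔH = -283.4 kJ

equation 1 × 3: (3)·(-277.4) = -832.2 kJ
equation 2 reversed: +217.3 kJ
equation 3 reversed and × 3: (-3)·(-393.5) = +1180.5 kJ
equation 4 × 3: (3)·(-283.0) = -849.0 kJ
Summing the manipulated equations, ΔH = (3)·(-277.4) + (-1)·(-217.3) + (-3)·(-393.5) + (3)·(-283.0) = -283.4 kJ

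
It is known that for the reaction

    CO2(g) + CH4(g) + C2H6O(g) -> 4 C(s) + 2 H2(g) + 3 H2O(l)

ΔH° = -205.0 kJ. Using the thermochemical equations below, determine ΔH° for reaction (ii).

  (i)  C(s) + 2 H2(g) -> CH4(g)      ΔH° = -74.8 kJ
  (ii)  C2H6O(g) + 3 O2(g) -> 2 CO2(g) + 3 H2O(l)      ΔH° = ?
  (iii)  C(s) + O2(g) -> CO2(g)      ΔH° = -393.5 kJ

(i) reversed (reverse to put CH4(g) on the reactant side): +74.8 kJ
(ii) as written (C2H6O(g) already on the reactant side): contributes x
(iii) reversed and × 3: (-3)·(-393.5) = +1180.5 kJ
-205.0 = (+74.8) + (+1180.5) + x
x = (-205.0 − (+1255.3)) / (1) = -1460.3 kJ

ΔH° = -1460.3 kJ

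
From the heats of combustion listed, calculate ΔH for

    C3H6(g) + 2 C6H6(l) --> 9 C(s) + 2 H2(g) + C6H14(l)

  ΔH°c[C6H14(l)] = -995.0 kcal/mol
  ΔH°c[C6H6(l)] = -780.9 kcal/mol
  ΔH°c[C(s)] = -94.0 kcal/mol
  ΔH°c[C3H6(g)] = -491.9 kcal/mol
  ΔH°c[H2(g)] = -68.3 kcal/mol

ΔH = -76.1 kcal/mol

With combustion enthalpies, reactants minus products:
= [1·(-491.9) + 2·(-780.9)] − [9·(-94.0) + 2·(-68.3) + 1·(-995.0)]
= -76.1 kcal/mol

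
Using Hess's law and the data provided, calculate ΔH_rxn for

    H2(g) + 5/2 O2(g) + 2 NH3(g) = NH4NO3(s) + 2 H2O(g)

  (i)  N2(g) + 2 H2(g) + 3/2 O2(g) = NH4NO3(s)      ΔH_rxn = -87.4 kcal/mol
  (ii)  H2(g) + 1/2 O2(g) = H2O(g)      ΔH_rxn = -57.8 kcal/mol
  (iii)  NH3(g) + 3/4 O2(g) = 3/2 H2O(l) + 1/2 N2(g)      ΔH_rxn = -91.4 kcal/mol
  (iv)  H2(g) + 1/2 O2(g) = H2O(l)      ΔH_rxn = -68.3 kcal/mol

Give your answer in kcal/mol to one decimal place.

(i) as written: -87.4 kcal/mol
(ii) × 2: (2)·(-57.8) = -115.6 kcal/mol
(iii) × 2: (2)·(-91.4) = -182.8 kcal/mol
(iv) reversed and × 3: (-3)·(-68.3) = +204.9 kcal/mol
ΔH_rxn = (-87.4) + (-115.6) + (-182.8) + (+204.9) = -180.9 kcal/mol

ΔH_rxn = -180.9 kcal/mol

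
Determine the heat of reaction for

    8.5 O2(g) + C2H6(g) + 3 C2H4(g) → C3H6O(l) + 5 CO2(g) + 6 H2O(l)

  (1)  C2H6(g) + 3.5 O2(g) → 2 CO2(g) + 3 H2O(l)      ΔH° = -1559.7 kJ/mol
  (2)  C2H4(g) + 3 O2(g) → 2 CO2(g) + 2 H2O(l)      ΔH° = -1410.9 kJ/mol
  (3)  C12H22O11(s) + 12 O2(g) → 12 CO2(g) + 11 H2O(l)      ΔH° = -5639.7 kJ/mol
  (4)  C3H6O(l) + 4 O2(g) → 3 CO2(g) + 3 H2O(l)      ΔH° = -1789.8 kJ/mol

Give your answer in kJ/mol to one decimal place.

(1) as written: -1559.7 kJ/mol
(2) × 3: (3)·(-1410.9) = -4232.7 kJ/mol
(3): not needed.
(4) reversed: +1789.8 kJ/mol
By Hess's law, ΔH° = (-1559.7) + (-4232.7) + (+1789.8) = -4002.6 kJ/mol

ΔH° = -4002.6 kJ/mol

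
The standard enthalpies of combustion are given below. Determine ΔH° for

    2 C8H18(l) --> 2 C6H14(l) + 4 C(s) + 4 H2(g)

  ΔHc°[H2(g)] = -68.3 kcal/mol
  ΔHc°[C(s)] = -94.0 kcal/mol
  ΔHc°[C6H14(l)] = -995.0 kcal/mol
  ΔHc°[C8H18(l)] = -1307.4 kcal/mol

With combustion enthalpies, reactants minus products:
= [2·(-1307.4)] − [2·(-995.0) + 4·(-94.0) + 4·(-68.3)]
= 24.4 kcal/mol

ΔH° = 24.4 kcal/mol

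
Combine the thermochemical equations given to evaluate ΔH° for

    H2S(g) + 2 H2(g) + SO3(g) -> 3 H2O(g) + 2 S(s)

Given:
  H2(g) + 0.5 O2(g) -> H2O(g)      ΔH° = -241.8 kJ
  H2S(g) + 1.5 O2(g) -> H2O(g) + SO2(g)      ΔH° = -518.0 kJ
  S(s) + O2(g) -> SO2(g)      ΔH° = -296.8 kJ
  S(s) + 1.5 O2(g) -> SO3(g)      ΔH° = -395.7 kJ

equation 1 × 2: (2)·(-241.8) = -483.6 kJ
equation 2 as written: -518.0 kJ
equation 3 reversed: +296.8 kJ
equation 4 reversed: +395.7 kJ
Summing the manipulated equations, ΔH° = (2)·(-241.8) + (1)·(-518.0) + (-1)·(-296.8) + (-1)·(-395.7) = -309.1 kJ

ΔH° = -309.1 kJ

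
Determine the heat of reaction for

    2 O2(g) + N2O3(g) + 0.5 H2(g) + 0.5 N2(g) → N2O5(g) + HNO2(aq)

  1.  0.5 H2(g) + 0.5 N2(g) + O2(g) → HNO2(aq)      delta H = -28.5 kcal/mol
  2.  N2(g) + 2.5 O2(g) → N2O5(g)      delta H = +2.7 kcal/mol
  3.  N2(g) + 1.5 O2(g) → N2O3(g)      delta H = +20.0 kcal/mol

eq. 1 as written (HNO2(aq) already on the product side): -28.5 kcal/mol
eq. 2 as written (N2O5(g) already on the product side): +2.7 kcal/mol
eq. 3 reversed (reverse to put N2O3(g) on the reactant side): -20.0 kcal/mol
By Hess's law, delta H = (-28.5) + (+2.7) + (-20.0) = -45.8 kcal/mol

delta H = -45.8 kcal/mol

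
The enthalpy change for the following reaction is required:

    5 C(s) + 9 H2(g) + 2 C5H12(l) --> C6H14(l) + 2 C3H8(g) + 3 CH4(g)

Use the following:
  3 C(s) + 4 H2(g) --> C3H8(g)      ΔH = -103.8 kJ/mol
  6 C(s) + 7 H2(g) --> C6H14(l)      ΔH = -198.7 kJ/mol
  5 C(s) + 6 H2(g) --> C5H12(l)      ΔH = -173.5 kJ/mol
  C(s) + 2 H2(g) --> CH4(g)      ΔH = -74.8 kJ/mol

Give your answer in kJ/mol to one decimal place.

equation 1 × 2: (2)·(-103.8) = -207.6 kJ/mol
equation 2 as written: -198.7 kJ/mol
equation 3 reversed and × 2: (-2)·(-173.5) = +347.0 kJ/mol
equation 4 × 3: (3)·(-74.8) = -224.4 kJ/mol
ΔH = (2)·(-103.8) + (1)·(-198.7) + (-2)·(-173.5) + (3)·(-74.8) = -283.7 kJ/mol

ΔH = -283.7 kJ/mol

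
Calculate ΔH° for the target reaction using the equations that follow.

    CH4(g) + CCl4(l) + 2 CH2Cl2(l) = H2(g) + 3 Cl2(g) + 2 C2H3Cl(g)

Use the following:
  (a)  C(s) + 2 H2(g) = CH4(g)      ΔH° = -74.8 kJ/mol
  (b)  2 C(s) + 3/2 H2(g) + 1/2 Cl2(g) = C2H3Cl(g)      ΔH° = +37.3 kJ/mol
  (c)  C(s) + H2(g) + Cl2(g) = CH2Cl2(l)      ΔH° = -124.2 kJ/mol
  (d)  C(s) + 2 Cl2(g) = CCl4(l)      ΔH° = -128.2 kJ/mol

(a) reversed: +74.8 kJ/mol
(b) × 2: (2)·(+37.3) = +74.6 kJ/mol
(c) reversed and × 2: (-2)·(-124.2) = +248.4 kJ/mol
(d) reversed: +128.2 kJ/mol
ΔH° = (+74.8) + (+74.6) + (+248.4) + (+128.2) = 526.0 kJ/mol

ΔH° = 526.0 kJ/mol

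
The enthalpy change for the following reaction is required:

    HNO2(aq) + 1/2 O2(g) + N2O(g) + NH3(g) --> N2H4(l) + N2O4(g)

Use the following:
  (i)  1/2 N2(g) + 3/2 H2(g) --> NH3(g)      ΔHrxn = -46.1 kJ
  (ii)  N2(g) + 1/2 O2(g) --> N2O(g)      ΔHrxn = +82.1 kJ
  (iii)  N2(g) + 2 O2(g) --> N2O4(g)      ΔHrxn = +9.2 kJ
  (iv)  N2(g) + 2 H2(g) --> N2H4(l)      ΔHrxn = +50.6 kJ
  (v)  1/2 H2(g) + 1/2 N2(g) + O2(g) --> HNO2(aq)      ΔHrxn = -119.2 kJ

(i) reversed (reverse to put NH3(g) on the reactant side): +46.1 kJ
(ii) reversed (reverse to put N2O(g) on the reactant side): -82.1 kJ
(iii) as written (N2O4(g) already on the product side): +9.2 kJ
(iv) as written (N2H4(l) already on the product side): +50.6 kJ
(v) reversed (reverse to put HNO2(aq) on the reactant side): +119.2 kJ
Since enthalpy is a state function, ΔHrxn = (+46.1) + (-82.1) + (+9.2) + (+50.6) + (+119.2) = 143.0 kJ

ΔHrxn = 143.0 kJ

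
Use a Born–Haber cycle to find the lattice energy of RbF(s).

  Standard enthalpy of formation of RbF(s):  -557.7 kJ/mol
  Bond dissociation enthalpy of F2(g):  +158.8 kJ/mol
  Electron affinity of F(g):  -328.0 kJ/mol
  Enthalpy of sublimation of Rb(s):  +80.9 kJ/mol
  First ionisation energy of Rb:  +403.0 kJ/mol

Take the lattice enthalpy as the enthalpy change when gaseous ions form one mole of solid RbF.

ΔHf° = 1·ΔHsub + 1·(ΣIE) + 1/2·D(F2) + 1·EA + U
-557.7 = 1·(+80.9) + 1·(+403.0) + 1/2·(+158.8) + 1·(-328.0) + U
U = -557.7 − (+235.3) = -793.0 kJ/mol

U = -793.0 kJ/mol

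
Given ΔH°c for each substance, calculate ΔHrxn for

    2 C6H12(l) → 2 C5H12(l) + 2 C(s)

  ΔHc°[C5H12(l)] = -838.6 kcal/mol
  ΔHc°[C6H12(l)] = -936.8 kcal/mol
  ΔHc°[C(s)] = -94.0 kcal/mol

Using ΔH = Σ nΔHc°(reactants) − Σ nΔHc°(products):
= [2·(-936.8)] − [2·(-838.6) + 2·(-94.0)]
= -8.4 kcal/mol

ΔHrxn = -8.4 kcal/mol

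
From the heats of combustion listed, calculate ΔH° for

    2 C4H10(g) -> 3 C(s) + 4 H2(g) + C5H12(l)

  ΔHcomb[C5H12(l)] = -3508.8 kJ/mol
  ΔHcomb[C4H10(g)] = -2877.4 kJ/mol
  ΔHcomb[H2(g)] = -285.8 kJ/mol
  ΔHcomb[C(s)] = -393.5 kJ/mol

With combustion enthalpies, reactants minus products:
= [2·(-2877.4)] − [3·(-393.5) + 4·(-285.8) + 1·(-3508.8)]
= 77.7 kJ/mol

ΔH° = 77.7 kJ/mol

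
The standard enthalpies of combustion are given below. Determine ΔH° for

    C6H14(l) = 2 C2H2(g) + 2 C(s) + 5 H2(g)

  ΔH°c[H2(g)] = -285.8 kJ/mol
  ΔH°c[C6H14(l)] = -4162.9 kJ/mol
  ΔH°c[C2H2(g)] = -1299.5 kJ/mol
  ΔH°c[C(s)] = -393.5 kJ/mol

Using ΔH = Σ nΔHc°(reactants) − Σ nΔHc°(products):
= [1·(-4162.9)] − [2·(-1299.5) + 2·(-393.5) + 5·(-285.8)]
= 652.1 kJ/mol

ΔH° = 652.1 kJ/mol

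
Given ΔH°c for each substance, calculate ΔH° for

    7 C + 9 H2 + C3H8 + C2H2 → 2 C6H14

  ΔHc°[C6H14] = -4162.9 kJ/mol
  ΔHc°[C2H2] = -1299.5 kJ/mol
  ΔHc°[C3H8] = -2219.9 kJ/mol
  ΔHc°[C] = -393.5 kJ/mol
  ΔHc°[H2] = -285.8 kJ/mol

With combustion enthalpies, reactants minus products:
= [7·(-393.5) + 9·(-285.8) + 1·(-2219.9) + 1·(-1299.5)] − [2·(-4162.9)]
= -520.3 kJ/mol

ΔH° = -520.3 kJ/mol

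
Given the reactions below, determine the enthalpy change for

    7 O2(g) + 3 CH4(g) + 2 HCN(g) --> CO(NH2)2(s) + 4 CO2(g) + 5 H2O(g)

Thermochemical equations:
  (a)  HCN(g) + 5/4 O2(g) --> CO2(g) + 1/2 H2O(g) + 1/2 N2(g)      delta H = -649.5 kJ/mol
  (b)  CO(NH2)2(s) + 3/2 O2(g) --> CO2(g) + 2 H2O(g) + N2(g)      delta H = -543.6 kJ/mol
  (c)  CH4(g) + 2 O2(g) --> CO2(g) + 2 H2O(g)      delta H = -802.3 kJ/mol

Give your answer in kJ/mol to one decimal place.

delta H = -3162.3 kJ/mol

(a) × 2: (2)·(-649.5) = -1299.0 kJ/mol
(b) reversed: +543.6 kJ/mol
(c) × 3: (3)·(-802.3) = -2406.9 kJ/mol
delta H = (2)·(-649.5) + (-1)·(-543.6) + (3)·(-802.3) = -3162.3 kJ/mol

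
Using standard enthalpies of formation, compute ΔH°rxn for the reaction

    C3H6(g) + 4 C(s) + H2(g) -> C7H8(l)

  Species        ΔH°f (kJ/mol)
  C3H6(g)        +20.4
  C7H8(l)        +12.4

ΔH°rxn = -8.0 kJ/mol

ΔH°rxn = Σ nΔHf°(products) − Σ nΔHf°(reactants).
Products: 1·(+12.4) = +12.4
Reactants: 1·(+20.4) + 4·(+0.0) + 1·(+0.0) = +20.4
ΔH°rxn = (+12.4) − (+20.4) = -8.0 kJ/mol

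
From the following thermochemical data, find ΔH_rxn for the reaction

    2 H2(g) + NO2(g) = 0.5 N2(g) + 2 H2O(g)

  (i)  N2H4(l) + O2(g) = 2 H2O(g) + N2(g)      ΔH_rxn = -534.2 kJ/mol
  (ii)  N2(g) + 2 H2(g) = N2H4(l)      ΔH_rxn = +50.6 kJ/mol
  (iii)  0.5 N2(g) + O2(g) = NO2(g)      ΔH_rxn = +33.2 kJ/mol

ΔH_rxn = -516.8 kJ/mol

(i) as written (H2O(g) already on the product side): -534.2 kJ/mol
(ii) as written (H2(g) already on the reactant side): +50.6 kJ/mol
(iii) reversed (reverse to put NO2(g) on the reactant side): -33.2 kJ/mol
ΔH_rxn = (1)·(-534.2) + (1)·(+50.6) + (-1)·(+33.2) = -516.8 kJ/mol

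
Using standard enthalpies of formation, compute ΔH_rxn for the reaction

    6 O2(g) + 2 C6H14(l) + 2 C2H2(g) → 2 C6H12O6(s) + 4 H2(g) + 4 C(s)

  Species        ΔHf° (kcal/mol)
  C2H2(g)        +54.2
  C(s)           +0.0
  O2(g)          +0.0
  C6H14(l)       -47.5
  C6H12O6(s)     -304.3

Products: 2·(-304.3) + 4·(+0.0) + 4·(+0.0) = -608.6
Reactants: 6·(+0.0) + 2·(-47.5) + 2·(+54.2) = +13.4
ΔH_rxn = (-608.6) − (+13.4) = -622.0 kcal/mol

ΔH_rxn = -622.0 kcal/mol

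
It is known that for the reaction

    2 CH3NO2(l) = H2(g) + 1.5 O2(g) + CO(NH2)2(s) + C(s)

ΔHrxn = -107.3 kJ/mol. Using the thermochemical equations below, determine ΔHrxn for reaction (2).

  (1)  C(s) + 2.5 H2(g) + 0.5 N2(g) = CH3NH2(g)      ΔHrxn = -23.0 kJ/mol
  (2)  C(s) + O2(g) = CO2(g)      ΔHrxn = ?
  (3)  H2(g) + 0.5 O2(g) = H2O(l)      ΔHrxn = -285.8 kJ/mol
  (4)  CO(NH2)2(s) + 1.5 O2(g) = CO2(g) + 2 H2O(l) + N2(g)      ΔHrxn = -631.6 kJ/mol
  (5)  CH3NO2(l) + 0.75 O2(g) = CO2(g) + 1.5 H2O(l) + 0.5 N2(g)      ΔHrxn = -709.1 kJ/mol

ΔHrxn = -393.5 kJ/mol

(1): not needed (CH3NH2(g) appears nowhere else).
(2) reversed: contributes −x
(3) reversed: +285.8 kJ/mol
(4) reversed (reverse to put CO(NH2)2(s) on the product side): +631.6 kJ/mol
(5) × 2 (×2 to match 2 CH3NO2(l) in the target): (2)·(-709.1) = -1418.2 kJ/mol
-107.3 = (+285.8) + (+631.6) + (-1418.2) − x
x = (-107.3 − (-500.8)) / (-1) = -393.5 kJ/mol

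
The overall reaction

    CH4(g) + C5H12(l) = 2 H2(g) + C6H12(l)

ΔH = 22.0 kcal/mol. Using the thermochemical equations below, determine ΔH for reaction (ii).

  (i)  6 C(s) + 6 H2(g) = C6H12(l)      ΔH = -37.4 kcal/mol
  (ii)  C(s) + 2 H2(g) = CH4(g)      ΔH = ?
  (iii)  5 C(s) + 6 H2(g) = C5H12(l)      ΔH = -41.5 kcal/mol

(i) as written (C6H12(l) already on the product side): -37.4 kcal/mol
(ii) reversed (reverse to put CH4(g) on the reactant side): contributes −x
(iii) reversed (C5H12(l) must end up as a reactant): +41.5 kcal/mol
+22.0 = (-37.4) + (+41.5) − x
x = (+22.0 − (+4.1)) / (-1) = -17.9 kcal/mol

ΔH = -17.9 kcal/mol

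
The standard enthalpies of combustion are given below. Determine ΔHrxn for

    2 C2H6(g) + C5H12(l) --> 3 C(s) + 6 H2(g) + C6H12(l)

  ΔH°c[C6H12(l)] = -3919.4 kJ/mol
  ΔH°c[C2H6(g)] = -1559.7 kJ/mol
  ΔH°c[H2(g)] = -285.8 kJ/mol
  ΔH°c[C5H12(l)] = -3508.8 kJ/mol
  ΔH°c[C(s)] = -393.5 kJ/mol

With combustion enthalpies, reactants minus products:
= [2·(-1559.7) + 1·(-3508.8)] − [3·(-393.5) + 6·(-285.8) + 1·(-3919.4)]
= 186.5 kJ/mol

ΔHrxn = 186.5 kJ/mol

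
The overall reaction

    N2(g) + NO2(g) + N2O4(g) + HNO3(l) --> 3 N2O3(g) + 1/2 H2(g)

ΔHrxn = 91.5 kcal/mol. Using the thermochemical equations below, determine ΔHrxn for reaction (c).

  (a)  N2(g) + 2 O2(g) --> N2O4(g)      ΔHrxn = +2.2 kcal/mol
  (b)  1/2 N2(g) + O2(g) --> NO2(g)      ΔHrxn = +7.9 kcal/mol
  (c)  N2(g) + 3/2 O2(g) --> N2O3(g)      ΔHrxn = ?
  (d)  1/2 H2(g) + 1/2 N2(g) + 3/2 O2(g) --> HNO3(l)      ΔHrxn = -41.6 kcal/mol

(a) reversed (N2O4(g) must end up as a reactant): -2.2 kcal/mol
(b) reversed (reverse to put NO2(g) on the reactant side): -7.9 kcal/mol
(c) × 3 (×3 to match 3 N2O3(g) in the target): contributes 3·x
(d) reversed (HNO3(l) must end up as a reactant): +41.6 kcal/mol
+91.5 = (-2.2) + (-7.9) + (+41.6) + 3·x
x = (+91.5 − (+31.5)) / (3) = 20.0 kcal/mol

ΔHrxn = 20.0 kcal/mol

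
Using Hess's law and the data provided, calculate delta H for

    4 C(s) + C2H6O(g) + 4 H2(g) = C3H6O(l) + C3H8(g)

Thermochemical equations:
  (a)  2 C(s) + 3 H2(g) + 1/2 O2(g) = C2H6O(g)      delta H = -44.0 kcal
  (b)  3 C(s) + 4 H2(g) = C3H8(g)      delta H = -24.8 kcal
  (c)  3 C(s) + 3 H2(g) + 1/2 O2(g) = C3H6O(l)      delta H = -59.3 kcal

(a) reversed: +44.0 kcal
(b) as written: -24.8 kcal
(c) as written: -59.3 kcal
delta H = (-1)·(-44.0) + (1)·(-24.8) + (1)·(-59.3) = -40.1 kcal

delta H = -40.1 kcal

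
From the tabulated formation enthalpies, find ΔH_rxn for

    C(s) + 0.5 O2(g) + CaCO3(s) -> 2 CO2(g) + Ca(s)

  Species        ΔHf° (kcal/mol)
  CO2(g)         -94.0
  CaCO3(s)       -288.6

ΔH_rxn = 100.6 kcal/mol

ΔH°rxn = Σ nΔHf°(products) − Σ nΔHf°(reactants).
Products: 2·(-94.0) + 1·(+0.0) = -188.0
Reactants: 1·(+0.0) + 1/2·(+0.0) + 1·(-288.6) = -288.6
ΔH_rxn = (-188.0) − (-288.6) = 100.6 kcal/mol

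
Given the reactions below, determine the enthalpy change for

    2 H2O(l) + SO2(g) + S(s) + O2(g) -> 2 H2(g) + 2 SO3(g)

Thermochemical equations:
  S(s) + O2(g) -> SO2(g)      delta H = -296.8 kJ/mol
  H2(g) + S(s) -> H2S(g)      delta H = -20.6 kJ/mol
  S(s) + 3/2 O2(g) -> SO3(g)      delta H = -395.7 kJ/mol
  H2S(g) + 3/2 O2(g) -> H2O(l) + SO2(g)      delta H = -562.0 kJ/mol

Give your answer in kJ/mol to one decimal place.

delta H = 77.0 kJ/mol

equation 1 as written: -296.8 kJ/mol
equation 2 reversed and × 2 (H2(g) must end up as a product; scale by 2 for the 2 H2(g)): (-2)·(-20.6) = +41.2 kJ/mol
equation 3 × 2 (×2 to match 2 SO3(g) in the target): (2)·(-395.7) = -791.4 kJ/mol
equation 4 reversed and × 2 (reverse to put H2O(l) on the reactant side; scale by 2 for the 2 H2O(l)): (-2)·(-562.0) = +1124.0 kJ/mol
delta H = (1)·(-296.8) + (-2)·(-20.6) + (2)·(-395.7) + (-2)·(-562.0) = 77.0 kJ/mol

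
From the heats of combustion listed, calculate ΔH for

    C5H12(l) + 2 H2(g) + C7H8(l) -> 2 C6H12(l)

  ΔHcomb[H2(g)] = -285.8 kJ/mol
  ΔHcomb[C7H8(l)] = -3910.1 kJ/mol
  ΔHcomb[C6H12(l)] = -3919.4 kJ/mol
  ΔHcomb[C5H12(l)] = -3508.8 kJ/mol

ΔH = -151.7 kJ/mol

Using ΔH = Σ nΔHc°(reactants) − Σ nΔHc°(products):
= [1·(-3508.8) + 2·(-285.8) + 1·(-3910.1)] − [2·(-3919.4)]
= -151.7 kJ/mol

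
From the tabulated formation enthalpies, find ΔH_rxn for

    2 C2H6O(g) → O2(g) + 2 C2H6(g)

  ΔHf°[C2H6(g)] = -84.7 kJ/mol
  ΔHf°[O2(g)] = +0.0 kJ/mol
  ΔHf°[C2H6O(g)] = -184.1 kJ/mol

ΔH°rxn = Σ nΔHf°(products) − Σ nΔHf°(reactants).
Products: 1·(+0.0) + 2·(-84.7) = -169.4
Reactants: 2·(-184.1) = -368.2
ΔH_rxn = (-169.4) − (-368.2) = 198.8 kJ/mol

ΔH_rxn = 198.8 kJ/mol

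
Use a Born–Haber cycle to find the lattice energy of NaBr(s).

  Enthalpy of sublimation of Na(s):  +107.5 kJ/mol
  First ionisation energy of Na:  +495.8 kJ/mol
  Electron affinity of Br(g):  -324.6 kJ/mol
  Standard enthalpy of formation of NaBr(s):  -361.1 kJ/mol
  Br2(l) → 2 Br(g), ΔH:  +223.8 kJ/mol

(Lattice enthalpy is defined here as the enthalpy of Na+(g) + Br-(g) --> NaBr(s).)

ΔHf° = 1·ΔHsub + 1·(ΣIE) + 1/2·D(Br2) + 1·EA + U
-361.1 = 1·(+107.5) + 1·(+495.8) + 1/2·(+223.8) + 1·(-324.6) + U
U = -361.1 − (+390.6) = -751.7 kJ/mol

U = -751.7 kJ/mol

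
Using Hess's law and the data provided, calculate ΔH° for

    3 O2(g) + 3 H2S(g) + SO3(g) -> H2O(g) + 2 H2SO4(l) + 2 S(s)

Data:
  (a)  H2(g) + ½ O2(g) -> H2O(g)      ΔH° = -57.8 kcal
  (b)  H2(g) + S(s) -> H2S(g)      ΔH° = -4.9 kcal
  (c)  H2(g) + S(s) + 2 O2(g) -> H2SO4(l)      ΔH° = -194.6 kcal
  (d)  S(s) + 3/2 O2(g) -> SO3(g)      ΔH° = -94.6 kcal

(a) as written (H2O(g) already on the product side): -57.8 kcal
(b) reversed and × 3 (H2S(g) must end up as a reactant; ×3 to match 3 H2S(g) in the target): (-3)·(-4.9) = +14.7 kcal
(c) × 2 (×2 to match 2 H2SO4(l) in the target): (2)·(-194.6) = -389.2 kcal
(d) reversed (reverse to put SO3(g) on the reactant side): +94.6 kcal
ΔH° = (1)·(-57.8) + (-3)·(-4.9) + (2)·(-194.6) + (-1)·(-94.6) = -337.7 kcal

ΔH° = -337.7 kcal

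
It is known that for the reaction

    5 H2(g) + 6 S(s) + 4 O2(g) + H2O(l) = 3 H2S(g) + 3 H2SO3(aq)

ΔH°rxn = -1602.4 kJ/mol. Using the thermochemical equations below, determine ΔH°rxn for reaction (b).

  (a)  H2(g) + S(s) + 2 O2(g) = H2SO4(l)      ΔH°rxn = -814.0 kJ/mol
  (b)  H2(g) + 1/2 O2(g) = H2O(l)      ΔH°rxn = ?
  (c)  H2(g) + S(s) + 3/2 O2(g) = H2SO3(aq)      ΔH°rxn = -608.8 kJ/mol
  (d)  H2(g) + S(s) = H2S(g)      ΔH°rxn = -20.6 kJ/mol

(a): not needed.
(b) reversed: contributes −x
(c) × 3: (3)·(-608.8) = -1826.4 kJ/mol
(d) × 3: (3)·(-20.6) = -61.8 kJ/mol
-1602.4 = (-1826.4) + (-61.8) − x
x = (-1602.4 − (-1888.2)) / (-1) = -285.8 kJ/mol

ΔH°rxn = -285.8 kJ/mol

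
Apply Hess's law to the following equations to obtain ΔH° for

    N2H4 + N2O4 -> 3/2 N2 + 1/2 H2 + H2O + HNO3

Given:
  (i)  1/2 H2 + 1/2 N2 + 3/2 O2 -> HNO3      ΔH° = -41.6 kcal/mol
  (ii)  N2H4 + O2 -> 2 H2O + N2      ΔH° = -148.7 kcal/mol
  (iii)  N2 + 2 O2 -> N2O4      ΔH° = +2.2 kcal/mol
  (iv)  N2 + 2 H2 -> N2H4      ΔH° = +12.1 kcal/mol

(i) as written (HNO3 already on the product side): -41.6 kcal/mol
(ii) × 1/2 (×1/2 to match 1 H2O in the target): (1/2)·(-148.7) = -74.35 kcal/mol
(iii) reversed (reverse to put N2O4 on the reactant side): -2.2 kcal/mol
(iv) reversed and × 1/2: (-1/2)·(+12.1) = -6.05 kcal/mol
Summing the manipulated equations, ΔH° = (1)·(-41.6) + (1/2)·(-148.7) + (-1)·(+2.2) + (-1/2)·(+12.1) = -124.2 kcal/mol

ΔH° = -124.2 kcal/mol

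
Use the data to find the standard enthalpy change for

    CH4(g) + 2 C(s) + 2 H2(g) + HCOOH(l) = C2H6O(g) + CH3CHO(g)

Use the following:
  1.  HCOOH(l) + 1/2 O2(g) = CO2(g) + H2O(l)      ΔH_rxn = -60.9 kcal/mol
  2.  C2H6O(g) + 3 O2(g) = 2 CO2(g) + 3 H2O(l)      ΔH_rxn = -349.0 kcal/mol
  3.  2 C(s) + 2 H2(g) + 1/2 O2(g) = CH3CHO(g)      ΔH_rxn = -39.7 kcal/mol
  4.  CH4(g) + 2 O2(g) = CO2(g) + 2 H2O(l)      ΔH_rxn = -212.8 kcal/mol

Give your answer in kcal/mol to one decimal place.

ΔH_rxn = 35.6 kcal/mol

eq. 1 as written (HCOOH(l) already on the reactant side): -60.9 kcal/mol
eq. 2 reversed (reverse to put C2H6O(g) on the product side): +349.0 kcal/mol
eq. 3 as written (CH3CHO(g) already on the product side): -39.7 kcal/mol
eq. 4 as written (CH4(g) already on the reactant side): -212.8 kcal/mol
By Hess's law, ΔH_rxn = (-60.9) + (+349.0) + (-39.7) + (-212.8) = 35.6 kcal/mol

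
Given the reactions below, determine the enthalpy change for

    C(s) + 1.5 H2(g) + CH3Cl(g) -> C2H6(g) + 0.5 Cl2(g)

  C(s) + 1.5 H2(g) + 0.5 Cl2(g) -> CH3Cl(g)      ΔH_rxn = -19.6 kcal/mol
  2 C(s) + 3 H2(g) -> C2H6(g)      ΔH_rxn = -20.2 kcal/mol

equation 1 reversed: +19.6 kcal/mol
equation 2 as written: -20.2 kcal/mol
By Hess's law, ΔH_rxn = (-1)·(-19.6) + (1)·(-20.2) = -0.6 kcal/mol

ΔH_rxn = -0.6 kcal/mol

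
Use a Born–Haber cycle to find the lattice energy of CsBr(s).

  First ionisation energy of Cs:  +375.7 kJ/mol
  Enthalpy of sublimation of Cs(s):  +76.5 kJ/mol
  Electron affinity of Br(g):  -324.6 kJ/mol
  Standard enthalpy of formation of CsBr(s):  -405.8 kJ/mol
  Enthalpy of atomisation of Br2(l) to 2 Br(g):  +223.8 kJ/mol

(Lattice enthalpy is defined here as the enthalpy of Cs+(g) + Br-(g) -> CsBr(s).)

U = -645.3 kJ/mol

ΔHf° = 1·ΔHsub + 1·(ΣIE) + 1/2·D(Br2) + 1·EA + U
-405.8 = 1·(+76.5) + 1·(+375.7) + 1/2·(+223.8) + 1·(-324.6) + U
U = -405.8 − (+239.5) = -645.3 kJ/mol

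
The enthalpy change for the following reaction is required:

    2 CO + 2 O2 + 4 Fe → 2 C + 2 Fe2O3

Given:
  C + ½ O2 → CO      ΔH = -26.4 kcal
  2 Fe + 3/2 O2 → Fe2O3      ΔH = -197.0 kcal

equation 1 reversed and × 2 (CO must end up as a reactant; scale by 2 for the 2 CO): (-2)·(-26.4) = +52.8 kcal
equation 2 × 2 (×2 to match 2 Fe2O3 in the target): (2)·(-197.0) = -394.0 kcal
ΔH = (-2)·(-26.4) + (2)·(-197.0) = -341.2 kcal

ΔH = -341.2 kcal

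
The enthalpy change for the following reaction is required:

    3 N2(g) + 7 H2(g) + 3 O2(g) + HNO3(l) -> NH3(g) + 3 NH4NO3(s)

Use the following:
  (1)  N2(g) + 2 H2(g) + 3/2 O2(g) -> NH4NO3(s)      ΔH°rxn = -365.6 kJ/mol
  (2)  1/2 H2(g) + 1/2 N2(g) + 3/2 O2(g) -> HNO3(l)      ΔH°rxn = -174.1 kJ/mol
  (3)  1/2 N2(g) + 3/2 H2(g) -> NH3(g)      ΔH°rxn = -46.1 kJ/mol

(1) × 3: (3)·(-365.6) = -1096.8 kJ/mol
(2) reversed: +174.1 kJ/mol
(3) as written: -46.1 kJ/mol
ΔH°rxn = (-1096.8) + (+174.1) + (-46.1) = -968.8 kJ/mol

ΔH°rxn = -968.8 kJ/mol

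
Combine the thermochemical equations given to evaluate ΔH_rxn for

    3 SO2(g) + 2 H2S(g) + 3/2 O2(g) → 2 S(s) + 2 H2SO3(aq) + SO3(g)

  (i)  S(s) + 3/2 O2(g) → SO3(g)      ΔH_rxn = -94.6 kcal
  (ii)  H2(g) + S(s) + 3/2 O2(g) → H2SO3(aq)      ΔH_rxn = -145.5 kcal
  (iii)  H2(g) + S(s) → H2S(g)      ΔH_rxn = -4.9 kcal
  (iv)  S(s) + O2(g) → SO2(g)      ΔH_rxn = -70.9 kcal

ΔH_rxn = -163.1 kcal

(i) as written (SO3(g) already on the product side): -94.6 kcal
(ii) × 2 (×2 to match 2 H2SO3(aq) in the target): (2)·(-145.5) = -291.0 kcal
(iii) reversed and × 2 (reverse to put H2S(g) on the reactant side; ×2 to match 2 H2S(g) in the target): (-2)·(-4.9) = +9.8 kcal
(iv) reversed and × 3 (SO2(g) must end up as a reactant; scale by 3 for the 3 SO2(g)): (-3)·(-70.9) = +212.7 kcal
Since enthalpy is a state function, ΔH_rxn = (-94.6) + (-291.0) + (+9.8) + (+212.7) = -163.1 kcal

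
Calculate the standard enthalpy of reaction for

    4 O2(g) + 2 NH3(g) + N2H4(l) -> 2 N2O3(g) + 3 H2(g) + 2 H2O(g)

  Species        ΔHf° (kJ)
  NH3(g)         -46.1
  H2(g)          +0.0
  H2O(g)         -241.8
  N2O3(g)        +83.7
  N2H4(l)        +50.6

ΔH° = -274.6 kJ

Products: 2·(+83.7) + 3·(+0.0) + 2·(-241.8) = -316.2
Reactants: 4·(+0.0) + 2·(-46.1) + 1·(+50.6) = -41.6
ΔH° = (-316.2) − (-41.6) = -274.6 kJ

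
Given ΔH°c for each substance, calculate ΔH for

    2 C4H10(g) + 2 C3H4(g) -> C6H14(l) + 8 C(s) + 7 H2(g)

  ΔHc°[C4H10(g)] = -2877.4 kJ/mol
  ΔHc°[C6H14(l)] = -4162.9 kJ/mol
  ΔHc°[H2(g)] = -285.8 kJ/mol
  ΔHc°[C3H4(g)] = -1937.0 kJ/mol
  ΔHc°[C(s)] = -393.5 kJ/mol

ΔH = -317.3 kJ/mol

With combustion enthalpies, reactants minus products:
= [2·(-2877.4) + 2·(-1937.0)] − [1·(-4162.9) + 8·(-393.5) + 7·(-285.8)]
= -317.3 kJ/mol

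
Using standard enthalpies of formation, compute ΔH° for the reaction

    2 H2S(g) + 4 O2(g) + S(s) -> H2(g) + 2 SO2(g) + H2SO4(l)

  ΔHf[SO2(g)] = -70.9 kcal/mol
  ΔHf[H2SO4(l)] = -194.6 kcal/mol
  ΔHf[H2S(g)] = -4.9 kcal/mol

Products: 1·(+0.0) + 2·(-70.9) + 1·(-194.6) = -336.4
Reactants: 2·(-4.9) + 4·(+0.0) + 1·(+0.0) = -9.8
ΔH° = (-336.4) − (-9.8) = -326.6 kcal/mol

ΔH° = -326.6 kcal/mol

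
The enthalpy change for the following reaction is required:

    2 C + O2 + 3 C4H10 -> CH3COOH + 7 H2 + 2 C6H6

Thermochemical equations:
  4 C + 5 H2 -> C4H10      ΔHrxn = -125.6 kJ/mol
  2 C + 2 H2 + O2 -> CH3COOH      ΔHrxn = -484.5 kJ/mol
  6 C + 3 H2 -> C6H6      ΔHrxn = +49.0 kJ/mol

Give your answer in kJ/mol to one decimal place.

ΔHrxn = -9.7 kJ/mol

equation 1 reversed and × 3: (-3)·(-125.6) = +376.8 kJ/mol
equation 2 as written: -484.5 kJ/mol
equation 3 × 2: (2)·(+49.0) = +98.0 kJ/mol
ΔHrxn = (-3)·(-125.6) + (1)·(-484.5) + (2)·(+49.0) = -9.7 kJ/mol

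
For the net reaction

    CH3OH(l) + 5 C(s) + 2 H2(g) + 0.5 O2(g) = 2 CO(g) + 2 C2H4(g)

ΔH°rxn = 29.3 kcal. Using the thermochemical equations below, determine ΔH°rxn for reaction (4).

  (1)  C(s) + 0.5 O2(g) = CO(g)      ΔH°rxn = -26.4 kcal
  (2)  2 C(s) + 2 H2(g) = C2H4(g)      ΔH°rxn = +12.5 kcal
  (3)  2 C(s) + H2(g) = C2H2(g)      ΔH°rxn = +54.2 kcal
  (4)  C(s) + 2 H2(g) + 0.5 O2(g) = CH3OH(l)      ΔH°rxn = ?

(1) × 2: (2)·(-26.4) = -52.8 kcal
(2) × 2: (2)·(+12.5) = +25.0 kcal
(3): not needed.
(4) reversed: contributes −x
+29.3 = (-52.8) + (+25.0) − x
x = (+29.3 − (-27.8)) / (-1) = -57.1 kcal

ΔH°rxn = -57.1 kcal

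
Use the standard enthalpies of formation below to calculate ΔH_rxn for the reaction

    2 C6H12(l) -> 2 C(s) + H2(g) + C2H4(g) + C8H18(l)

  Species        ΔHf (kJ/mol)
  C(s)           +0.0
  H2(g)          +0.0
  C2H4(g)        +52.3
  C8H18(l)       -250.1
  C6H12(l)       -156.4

ΔH_rxn = 115.0 kJ/mol

Products: 2·(+0.0) + 1·(+0.0) + 1·(+52.3) + 1·(-250.1) = -197.8
Reactants: 2·(-156.4) = -312.8
ΔH_rxn = (-197.8) − (-312.8) = 115.0 kJ/mol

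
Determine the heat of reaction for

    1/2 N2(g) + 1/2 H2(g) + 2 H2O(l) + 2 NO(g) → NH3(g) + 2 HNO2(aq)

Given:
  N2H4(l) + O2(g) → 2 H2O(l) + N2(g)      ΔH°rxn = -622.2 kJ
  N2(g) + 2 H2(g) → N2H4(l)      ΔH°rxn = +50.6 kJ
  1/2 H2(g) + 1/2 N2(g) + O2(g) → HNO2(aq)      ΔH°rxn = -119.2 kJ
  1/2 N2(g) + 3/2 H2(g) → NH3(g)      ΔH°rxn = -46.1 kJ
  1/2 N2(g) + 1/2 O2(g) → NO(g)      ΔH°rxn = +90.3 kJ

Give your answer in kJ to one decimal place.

equation 1 reversed (reverse to put H2O(l) on the reactant side): +622.2 kJ
equation 2 reversed: -50.6 kJ
equation 3 × 2 (scale by 2 for the 2 HNO2(aq)): (2)·(-119.2) = -238.4 kJ
equation 4 as written (NH3(g) already on the product side): -46.1 kJ
equation 5 reversed and × 2 (NO(g) must end up as a reactant; scale by 2 for the 2 NO(g)): (-2)·(+90.3) = -180.6 kJ
Summing the manipulated equations, ΔH°rxn = (+622.2) + (-50.6) + (-238.4) + (-46.1) + (-180.6) = 106.5 kJ

ΔH°rxn = 106.5 kJ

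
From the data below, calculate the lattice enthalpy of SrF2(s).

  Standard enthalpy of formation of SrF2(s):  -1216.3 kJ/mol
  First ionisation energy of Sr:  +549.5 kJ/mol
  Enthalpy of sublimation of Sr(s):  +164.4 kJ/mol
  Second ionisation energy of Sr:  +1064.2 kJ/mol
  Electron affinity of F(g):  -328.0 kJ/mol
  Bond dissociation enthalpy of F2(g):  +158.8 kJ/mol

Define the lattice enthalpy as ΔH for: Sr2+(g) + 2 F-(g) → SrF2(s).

U = -2497.2 kJ/mol

ΔHf° = 1·ΔHsub + 1·(ΣIE) + 1·D(F2) + 2·EA + U
-1216.3 = 1·(+164.4) + 1·(+1613.7) + 1·(+158.8) + 2·(-328.0) + U
U = -1216.3 − (+1280.9) = -2497.2 kJ/mol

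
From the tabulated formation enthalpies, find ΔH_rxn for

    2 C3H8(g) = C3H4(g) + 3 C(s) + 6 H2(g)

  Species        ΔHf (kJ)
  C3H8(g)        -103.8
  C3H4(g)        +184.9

Products: 1·(+184.9) + 3·(+0.0) + 6·(+0.0) = +184.9
Reactants: 2·(-103.8) = -207.6
ΔH_rxn = (+184.9) − (-207.6) = 392.5 kJ

ΔH_rxn = 392.5 kJ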